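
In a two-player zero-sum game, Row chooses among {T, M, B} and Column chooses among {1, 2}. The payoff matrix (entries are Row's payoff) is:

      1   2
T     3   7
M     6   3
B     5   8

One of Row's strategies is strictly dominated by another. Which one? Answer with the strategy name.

B gives a strictly higher payoff than T against every column: 5 > 3, 8 > 7.
So T is strictly dominated and Row never plays it.

T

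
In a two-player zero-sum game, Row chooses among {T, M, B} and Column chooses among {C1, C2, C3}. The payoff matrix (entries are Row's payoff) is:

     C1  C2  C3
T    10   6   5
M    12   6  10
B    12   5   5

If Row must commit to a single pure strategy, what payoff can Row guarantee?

Row minima: T → 5, M → 6, B → 5.
The best of these is 6.

6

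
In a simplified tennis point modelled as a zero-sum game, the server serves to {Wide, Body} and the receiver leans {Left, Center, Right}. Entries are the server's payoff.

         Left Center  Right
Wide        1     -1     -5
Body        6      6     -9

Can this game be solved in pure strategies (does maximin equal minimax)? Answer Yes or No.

Yes

Row minima: Wide → -5, Body → -9; maximin = -5.
Column maxima: Left → 6, Center → 6, Right → -5; minimax = -5.
maximin = minimax = -5, so a saddle point exists.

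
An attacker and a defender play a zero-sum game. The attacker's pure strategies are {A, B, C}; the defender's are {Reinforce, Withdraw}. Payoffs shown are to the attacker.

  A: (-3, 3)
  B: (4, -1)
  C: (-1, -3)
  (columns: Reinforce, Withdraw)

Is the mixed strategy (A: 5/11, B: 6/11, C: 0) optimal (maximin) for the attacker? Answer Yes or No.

Yes

Against Reinforce this mix gives (5/11)·(-3) + (6/11)·4 = 9/11.
Against Withdraw this mix gives (5/11)·3 + (6/11)·(-1) = 9/11.
All of the defender's active replies (Reinforce, Withdraw) yield 9/11, and no column does worse for the attacker. The mix makes the defender indifferent and guarantees 9/11, so it is optimal.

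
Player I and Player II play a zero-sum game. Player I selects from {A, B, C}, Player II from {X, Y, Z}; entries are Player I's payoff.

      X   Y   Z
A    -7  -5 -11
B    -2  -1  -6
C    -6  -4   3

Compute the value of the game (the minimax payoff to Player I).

-42/13

Row minima: A → -11, B → -6, C → -6; maximin = -6.
Column maxima: X → -2, Y → -1, Z → 3; minimax = -2.
-6 ≠ -2, so there is no saddle point; optimal play is mixed.
A is strictly dominated by B, so Player I never plays it.
Y is strictly dominated by X (it gives Player I strictly more in every row), so Player II never plays it.
On the remaining 2×2 (B, C vs X, Z):
Let Player I play B with probability p. Expected payoff against X: (-2)p + (-6)(1−p) = 4p − 6; against Z: (-6)p + 3(1−p) = −9p + 3.
Setting these equal: 4p − 6 = −9p + 3 ⇒ 13p = 9 ⇒ p = 9/13, and the value is (4)·(9/13) − 6 = -42/13.
For Player II: with q = P(X), equating B's and C's payoffs gives 4q − 6 = −9q + 3 ⇒ q = 9/13.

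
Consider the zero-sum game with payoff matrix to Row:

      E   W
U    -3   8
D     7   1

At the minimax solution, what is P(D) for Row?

Row minima: U → -3, D → 1; maximin = 1.
Column maxima: E → 7, W → 8; minimax = 7.
1 ≠ 7, so there is no saddle point; optimal play is mixed.
Let Row play U with probability p. Expected payoff against E: (-3)p + 7(1−p) = −10p + 7; against W: 8p + 1(1−p) = 7p + 1.
Setting these equal: −10p + 7 = 7p + 1 ⇒ −17p = -6 ⇒ p = 6/17, and the value is (-10)·(6/17) + 7 = 59/17.
For Column: with q = P(E), equating U's and D's payoffs gives −11q + 8 = 6q + 1 ⇒ q = 7/17.

11/17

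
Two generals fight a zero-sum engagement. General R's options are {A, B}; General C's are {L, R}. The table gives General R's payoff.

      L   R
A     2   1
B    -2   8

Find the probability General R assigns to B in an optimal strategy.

Row minima: A → 1, B → -2; maximin = 1.
Column maxima: L → 2, R → 8; minimax = 2.
1 ≠ 2, so there is no saddle point; optimal play is mixed.
Let General R play A with probability p. Expected payoff against L: 2p + (-2)(1−p) = 4p − 2; against R: 1p + 8(1−p) = −7p + 8.
Setting these equal: 4p − 2 = −7p + 8 ⇒ 11p = 10 ⇒ p = 10/11, and the value is (4)·(10/11) − 2 = 18/11.
For General C: with q = P(L), equating A's and B's payoffs gives q + 1 = −10q + 8 ⇒ q = 7/11.

1/11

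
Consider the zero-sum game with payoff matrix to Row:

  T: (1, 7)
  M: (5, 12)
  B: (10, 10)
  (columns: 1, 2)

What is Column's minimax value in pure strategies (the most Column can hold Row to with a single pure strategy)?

10

Column maxima: 1 → 10, 2 → 12.
The smallest of these is 10.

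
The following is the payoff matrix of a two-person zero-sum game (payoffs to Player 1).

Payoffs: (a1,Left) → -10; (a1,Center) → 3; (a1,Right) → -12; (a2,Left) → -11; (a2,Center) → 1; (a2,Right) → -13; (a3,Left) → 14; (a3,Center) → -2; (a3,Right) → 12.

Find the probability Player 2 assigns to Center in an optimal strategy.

Row minima: a1 → -12, a2 → -13, a3 → -2; maximin = -2.
Column maxima: Left → 14, Center → 3, Right → 12; minimax = 3.
-2 ≠ 3, so there is no saddle point; optimal play is mixed.
a2 is strictly dominated by a1, so Player 1 never plays it.
Left is strictly dominated by Right (it gives Player 1 strictly more in every row), so Player 2 never plays it.
On the remaining 2×2 (a1, a3 vs Center, Right):
Let Player 1 play a1 with probability p. Expected payoff against Center: 3p + (-2)(1−p) = 5p − 2; against Right: (-12)p + 12(1−p) = −24p + 12.
Setting these equal: 5p − 2 = −24p + 12 ⇒ 29p = 14 ⇒ p = 14/29, and the value is (5)·(14/29) − 2 = 12/29.
For Player 2: with q = P(Center), equating a1's and a3's payoffs gives 15q − 12 = −14q + 12 ⇒ q = 24/29.

24/29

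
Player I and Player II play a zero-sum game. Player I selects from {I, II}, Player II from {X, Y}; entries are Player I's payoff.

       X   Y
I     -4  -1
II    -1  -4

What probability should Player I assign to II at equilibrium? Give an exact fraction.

Row minima: I → -4, II → -4; maximin = -4.
Column maxima: X → -1, Y → -1; minimax = -1.
-4 ≠ -1, so there is no saddle point; optimal play is mixed.
Let Player I play I with probability p. Expected payoff against X: (-4)p + (-1)(1−p) = −3p − 1; against Y: (-1)p + (-4)(1−p) = 3p − 4.
Setting these equal: −3p − 1 = 3p − 4 ⇒ −6p = -3 ⇒ p = 1/2, and the value is (-3)·(1/2) − 1 = -5/2.
For Player II: with q = P(X), equating I's and II's payoffs gives −3q − 1 = 3q − 4 ⇒ q = 1/2.

1/2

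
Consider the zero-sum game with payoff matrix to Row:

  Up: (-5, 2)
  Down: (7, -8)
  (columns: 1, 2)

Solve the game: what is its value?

-13/11

Row minima: Up → -5, Down → -8; maximin = -5.
Column maxima: 1 → 7, 2 → 2; minimax = 2.
-5 ≠ 2, so there is no saddle point; optimal play is mixed.
Let Row play Up with probability p. Expected payoff against 1: (-5)p + 7(1−p) = −12p + 7; against 2: 2p + (-8)(1−p) = 10p − 8.
Setting these equal: −12p + 7 = 10p − 8 ⇒ −22p = -15 ⇒ p = 15/22, and the value is (-12)·(15/22) + 7 = -13/11.
For Column: with q = P(1), equating Up's and Down's payoffs gives −7q + 2 = 15q − 8 ⇒ q = 5/11.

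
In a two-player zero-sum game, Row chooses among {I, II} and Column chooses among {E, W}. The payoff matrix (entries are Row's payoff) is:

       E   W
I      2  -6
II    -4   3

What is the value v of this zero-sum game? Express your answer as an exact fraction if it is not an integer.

Row minima: I → -6, II → -4; maximin = -4.
Column maxima: E → 2, W → 3; minimax = 2.
-4 ≠ 2, so there is no saddle point; optimal play is mixed.
Let Row play I with probability p. Expected payoff against E: 2p + (-4)(1−p) = 6p − 4; against W: (-6)p + 3(1−p) = −9p + 3.
Setting these equal: 6p − 4 = −9p + 3 ⇒ 15p = 7 ⇒ p = 7/15, and the value is (6)·(7/15) − 4 = -6/5.
For Column: with q = P(E), equating I's and II's payoffs gives 8q − 6 = −7q + 3 ⇒ q = 3/5.

-6/5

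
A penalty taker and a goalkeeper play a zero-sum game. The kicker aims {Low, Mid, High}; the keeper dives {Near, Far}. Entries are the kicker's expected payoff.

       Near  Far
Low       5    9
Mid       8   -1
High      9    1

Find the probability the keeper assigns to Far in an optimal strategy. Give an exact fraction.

1/3

Row minima: Low → 5, Mid → -1, High → 1; maximin = 5.
Column maxima: Near → 9, Far → 9; minimax = 9.
5 ≠ 9, so there is no saddle point; optimal play is mixed.
Mid is strictly dominated by High, so the kicker never plays it.
On the remaining 2×2 (Low, High vs Near, Far):
Let the kicker play Low with probability p. Expected payoff against Near: 5p + 9(1−p) = −4p + 9; against Far: 9p + 1(1−p) = 8p + 1.
Setting these equal: −4p + 9 = 8p + 1 ⇒ −12p = -8 ⇒ p = 2/3, and the value is (-4)·(2/3) + 9 = 19/3.
For the keeper: with q = P(Near), equating Low's and High's payoffs gives −4q + 9 = 8q + 1 ⇒ q = 2/3.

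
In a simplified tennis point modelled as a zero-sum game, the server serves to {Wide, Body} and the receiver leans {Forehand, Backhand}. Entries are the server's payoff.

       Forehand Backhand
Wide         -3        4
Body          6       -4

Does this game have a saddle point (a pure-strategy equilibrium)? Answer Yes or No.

Row minima: Wide → -3, Body → -4; maximin = -3.
Column maxima: Forehand → 6, Backhand → 4; minimax = 4.
-3 ≠ 4, so no pure-strategy equilibrium exists.

No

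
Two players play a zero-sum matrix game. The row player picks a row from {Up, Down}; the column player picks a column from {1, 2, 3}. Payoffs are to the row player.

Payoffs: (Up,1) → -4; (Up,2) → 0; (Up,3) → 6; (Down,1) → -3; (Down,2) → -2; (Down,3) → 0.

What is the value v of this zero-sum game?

-3

Row minima: Up → -4, Down → -3; maximin = -3.
Column maxima: 1 → -3, 2 → 0, 3 → 6; minimax = -3.
Since maximin = minimax = -3, there is a saddle point and the value is -3.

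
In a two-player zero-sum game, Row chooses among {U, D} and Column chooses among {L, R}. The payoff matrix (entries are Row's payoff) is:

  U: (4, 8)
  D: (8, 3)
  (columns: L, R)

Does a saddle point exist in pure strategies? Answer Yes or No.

No

Row minima: U → 4, D → 3; maximin = 4.
Column maxima: L → 8, R → 8; minimax = 8.
4 ≠ 8, so no pure-strategy equilibrium exists.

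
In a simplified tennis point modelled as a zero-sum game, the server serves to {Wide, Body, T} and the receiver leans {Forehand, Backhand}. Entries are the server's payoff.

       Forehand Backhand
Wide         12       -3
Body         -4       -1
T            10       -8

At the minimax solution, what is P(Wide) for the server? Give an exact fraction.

Row minima: Wide → -3, Body → -4, T → -8; maximin = -3.
Column maxima: Forehand → 12, Backhand → -1; minimax = -1.
-3 ≠ -1, so there is no saddle point; optimal play is mixed.
T is strictly dominated by Wide, so the server never plays it.
On the remaining 2×2 (Wide, Body vs Forehand, Backhand):
Let the server play Wide with probability p. Expected payoff against Forehand: 12p + (-4)(1−p) = 16p − 4; against Backhand: (-3)p + (-1)(1−p) = −2p − 1.
Setting these equal: 16p − 4 = −2p − 1 ⇒ 18p = 3 ⇒ p = 1/6, and the value is (16)·(1/6) − 4 = -4/3.
For the receiver: with q = P(Forehand), equating Wide's and Body's payoffs gives 15q − 3 = −3q − 1 ⇒ q = 1/9.

1/6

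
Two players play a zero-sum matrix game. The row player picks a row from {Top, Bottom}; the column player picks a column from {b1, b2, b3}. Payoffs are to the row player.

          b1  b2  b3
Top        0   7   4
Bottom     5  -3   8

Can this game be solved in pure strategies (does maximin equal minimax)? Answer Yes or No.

Row minima: Top → 0, Bottom → -3; maximin = 0.
Column maxima: b1 → 5, b2 → 7, b3 → 8; minimax = 5.
0 ≠ 5, so no pure-strategy equilibrium exists.

No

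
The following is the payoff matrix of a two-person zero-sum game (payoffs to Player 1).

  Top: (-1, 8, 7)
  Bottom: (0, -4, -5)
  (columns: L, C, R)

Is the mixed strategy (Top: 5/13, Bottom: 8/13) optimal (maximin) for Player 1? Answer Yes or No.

Yes

Against L this mix gives (5/13)·(-1) + (8/13)·0 = -5/13.
Against C this mix gives (5/13)·8 + (8/13)·(-4) = 8/13.
Against R this mix gives (5/13)·7 + (8/13)·(-5) = -5/13.
All of Player 2's active replies (L, R) yield -5/13, and no column does worse for Player 1. The mix makes Player 2 indifferent and guarantees -5/13, so it is optimal.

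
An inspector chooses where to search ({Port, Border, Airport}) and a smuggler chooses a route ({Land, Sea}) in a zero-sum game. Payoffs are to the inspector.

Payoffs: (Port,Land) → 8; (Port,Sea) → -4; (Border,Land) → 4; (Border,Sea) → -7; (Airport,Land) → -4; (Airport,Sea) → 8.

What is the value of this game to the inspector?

2

Row minima: Port → -4, Border → -7, Airport → -4; maximin = -4.
Column maxima: Land → 8, Sea → 8; minimax = 8.
-4 ≠ 8, so there is no saddle point; optimal play is mixed.
Border is strictly dominated by Port, so the inspector never plays it.
On the remaining 2×2 (Port, Airport vs Land, Sea):
Let the inspector play Port with probability p. Expected payoff against Land: 8p + (-4)(1−p) = 12p − 4; against Sea: (-4)p + 8(1−p) = −12p + 8.
Setting these equal: 12p − 4 = −12p + 8 ⇒ 24p = 12 ⇒ p = 1/2, and the value is (12)·(1/2) − 4 = 2.
For the smuggler: with q = P(Land), equating Port's and Airport's payoffs gives 12q − 4 = −12q + 8 ⇒ q = 1/2.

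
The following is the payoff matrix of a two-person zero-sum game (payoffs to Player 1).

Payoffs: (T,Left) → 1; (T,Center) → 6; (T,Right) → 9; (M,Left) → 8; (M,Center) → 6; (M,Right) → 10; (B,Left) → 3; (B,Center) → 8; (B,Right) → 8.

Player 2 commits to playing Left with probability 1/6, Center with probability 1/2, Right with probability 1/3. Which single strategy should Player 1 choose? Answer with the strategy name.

Expected payoff of T: (1/6)·1 + (1/2)·6 + (1/3)·9 = 37/6.
Expected payoff of M: (1/6)·8 + (1/2)·6 + (1/3)·10 = 23/3.
Expected payoff of B: (1/6)·3 + (1/2)·8 + (1/3)·8 = 43/6.
The largest is 23/3, so Player 1's best response is M.

M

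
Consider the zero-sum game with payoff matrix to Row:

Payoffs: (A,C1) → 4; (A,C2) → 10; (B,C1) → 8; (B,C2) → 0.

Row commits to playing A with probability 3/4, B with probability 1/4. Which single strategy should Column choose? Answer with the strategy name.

If Column plays C1, Row's expected payoff is (3/4)·4 + (1/4)·8 = 5.
If Column plays C2, Row's expected payoff is (3/4)·10 + (1/4)·0 = 15/2.
Column minimizes Row's payoff; the smallest is 5, so the best response is C1.

C1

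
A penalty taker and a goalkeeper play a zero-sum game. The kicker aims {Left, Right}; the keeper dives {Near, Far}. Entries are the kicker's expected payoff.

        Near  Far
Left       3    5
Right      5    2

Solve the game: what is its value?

Row minima: Left → 3, Right → 2; maximin = 3.
Column maxima: Near → 5, Far → 5; minimax = 5.
3 ≠ 5, so there is no saddle point; optimal play is mixed.
Let the kicker play Left with probability p. Expected payoff against Near: 3p + 5(1−p) = −2p + 5; against Far: 5p + 2(1−p) = 3p + 2.
Setting these equal: −2p + 5 = 3p + 2 ⇒ −5p = -3 ⇒ p = 3/5, and the value is (-2)·(3/5) + 5 = 19/5.
For the keeper: with q = P(Near), equating Left's and Right's payoffs gives −2q + 5 = 3q + 2 ⇒ q = 3/5.

19/5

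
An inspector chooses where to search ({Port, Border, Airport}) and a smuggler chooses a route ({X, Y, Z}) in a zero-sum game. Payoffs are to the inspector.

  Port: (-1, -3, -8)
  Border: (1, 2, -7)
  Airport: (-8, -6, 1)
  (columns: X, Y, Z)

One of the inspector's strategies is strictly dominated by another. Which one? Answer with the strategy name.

Border gives a strictly higher payoff than Port against every column: 1 > -1, 2 > -3, -7 > -8.
So Port is strictly dominated and the inspector never plays it.

Port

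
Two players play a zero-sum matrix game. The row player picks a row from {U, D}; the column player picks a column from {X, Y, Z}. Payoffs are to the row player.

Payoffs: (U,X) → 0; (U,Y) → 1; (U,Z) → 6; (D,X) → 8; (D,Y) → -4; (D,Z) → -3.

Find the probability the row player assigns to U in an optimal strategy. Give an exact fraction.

12/13

Row minima: U → 0, D → -4; maximin = 0.
Column maxima: X → 8, Y → 1, Z → 6; minimax = 1.
0 ≠ 1, so there is no saddle point; optimal play is mixed.
Z is strictly dominated by Y (it gives the row player strictly more in every row), so the column player never plays it.
On the remaining 2×2 (U, D vs X, Y):
Let the row player play U with probability p. Expected payoff against X: 0p + 8(1−p) = −8p + 8; against Y: 1p + (-4)(1−p) = 5p − 4.
Setting these equal: −8p + 8 = 5p − 4 ⇒ −13p = -12 ⇒ p = 12/13, and the value is (-8)·(12/13) + 8 = 8/13.
For the column player: with q = P(X), equating U's and D's payoffs gives −q + 1 = 12q − 4 ⇒ q = 5/13.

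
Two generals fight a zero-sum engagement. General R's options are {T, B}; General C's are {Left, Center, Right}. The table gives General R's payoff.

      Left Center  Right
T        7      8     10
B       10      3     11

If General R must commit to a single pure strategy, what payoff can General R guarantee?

7

Row minima: T → 7, B → 3.
The best of these is 7.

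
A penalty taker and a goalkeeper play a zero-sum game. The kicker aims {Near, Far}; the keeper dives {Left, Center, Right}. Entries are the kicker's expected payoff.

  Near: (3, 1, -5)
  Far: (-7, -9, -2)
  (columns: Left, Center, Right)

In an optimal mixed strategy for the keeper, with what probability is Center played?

3/13

Row minima: Near → -5, Far → -9; maximin = -5.
Column maxima: Left → 3, Center → 1, Right → -2; minimax = -2.
-5 ≠ -2, so there is no saddle point; optimal play is mixed.
Left is strictly dominated by Center (it gives the kicker strictly more in every row), so the keeper never plays it.
On the remaining 2×2 (Near, Far vs Center, Right):
Let the kicker play Near with probability p. Expected payoff against Center: 1p + (-9)(1−p) = 10p − 9; against Right: (-5)p + (-2)(1−p) = −3p − 2.
Setting these equal: 10p − 9 = −3p − 2 ⇒ 13p = 7 ⇒ p = 7/13, and the value is (10)·(7/13) − 9 = -47/13.
For the keeper: with q = P(Center), equating Near's and Far's payoffs gives 6q − 5 = −7q − 2 ⇒ q = 3/13.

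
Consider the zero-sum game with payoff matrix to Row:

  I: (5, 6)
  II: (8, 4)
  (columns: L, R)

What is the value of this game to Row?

Row minima: I → 5, II → 4; maximin = 5.
Column maxima: L → 8, R → 6; minimax = 6.
5 ≠ 6, so there is no saddle point; optimal play is mixed.
Let Row play I with probability p. Expected payoff against L: 5p + 8(1−p) = −3p + 8; against R: 6p + 4(1−p) = 2p + 4.
Setting these equal: −3p + 8 = 2p + 4 ⇒ −5p = -4 ⇒ p = 4/5, and the value is (-3)·(4/5) + 8 = 28/5.
For Column: with q = P(L), equating I's and II's payoffs gives −q + 6 = 4q + 4 ⇒ q = 2/5.

28/5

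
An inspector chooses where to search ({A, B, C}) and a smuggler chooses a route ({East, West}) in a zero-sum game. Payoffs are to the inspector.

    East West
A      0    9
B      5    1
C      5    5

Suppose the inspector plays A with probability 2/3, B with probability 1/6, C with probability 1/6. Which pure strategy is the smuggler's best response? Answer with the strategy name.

East

If the smuggler plays East, the inspector's expected payoff is (2/3)·0 + (1/6)·5 + (1/6)·5 = 5/3.
If the smuggler plays West, the inspector's expected payoff is (2/3)·9 + (1/6)·1 + (1/6)·5 = 7.
The smuggler minimizes the inspector's payoff; the smallest is 5/3, so the best response is East.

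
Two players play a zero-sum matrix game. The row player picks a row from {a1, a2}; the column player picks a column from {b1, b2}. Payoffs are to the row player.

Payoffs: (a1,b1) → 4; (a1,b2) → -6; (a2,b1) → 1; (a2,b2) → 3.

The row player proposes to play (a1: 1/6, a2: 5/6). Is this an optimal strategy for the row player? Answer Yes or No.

Against b1 this mix gives (1/6)·4 + (5/6)·1 = 3/2.
Against b2 this mix gives (1/6)·(-6) + (5/6)·3 = 3/2.
All of the column player's active replies (b1, b2) yield 3/2, and no column does worse for the row player. The mix makes the column player indifferent and guarantees 3/2, so it is optimal.

Yes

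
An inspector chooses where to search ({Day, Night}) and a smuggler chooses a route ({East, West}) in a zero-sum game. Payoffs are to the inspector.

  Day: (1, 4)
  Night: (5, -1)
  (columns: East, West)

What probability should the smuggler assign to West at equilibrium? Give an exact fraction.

Row minima: Day → 1, Night → -1; maximin = 1.
Column maxima: East → 5, West → 4; minimax = 4.
1 ≠ 4, so there is no saddle point; optimal play is mixed.
Let the inspector play Day with probability p. Expected payoff against East: 1p + 5(1−p) = −4p + 5; against West: 4p + (-1)(1−p) = 5p − 1.
Setting these equal: −4p + 5 = 5p − 1 ⇒ −9p = -6 ⇒ p = 2/3, and the value is (-4)·(2/3) + 5 = 7/3.
For the smuggler: with q = P(East), equating Day's and Night's payoffs gives −3q + 4 = 6q − 1 ⇒ q = 5/9.

4/9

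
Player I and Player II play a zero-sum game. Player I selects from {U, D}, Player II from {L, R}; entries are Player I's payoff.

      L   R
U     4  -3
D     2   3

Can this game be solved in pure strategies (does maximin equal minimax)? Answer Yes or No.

Row minima: U → -3, D → 2; maximin = 2.
Column maxima: L → 4, R → 3; minimax = 3.
2 ≠ 3, so no pure-strategy equilibrium exists.

No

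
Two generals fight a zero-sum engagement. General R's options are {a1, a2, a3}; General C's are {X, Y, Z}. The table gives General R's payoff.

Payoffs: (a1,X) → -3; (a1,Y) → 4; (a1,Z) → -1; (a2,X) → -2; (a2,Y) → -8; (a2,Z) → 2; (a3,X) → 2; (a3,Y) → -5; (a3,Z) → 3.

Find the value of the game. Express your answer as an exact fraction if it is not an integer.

-1/2

Row minima: a1 → -3, a2 → -8, a3 → -5; maximin = -3.
Column maxima: X → 2, Y → 4, Z → 3; minimax = 2.
-3 ≠ 2, so there is no saddle point; optimal play is mixed.
a2 is strictly dominated by a3, so General R never plays it.
Z is strictly dominated by X (it gives General R strictly more in every row), so General C never plays it.
On the remaining 2×2 (a1, a3 vs X, Y):
Let General R play a1 with probability p. Expected payoff against X: (-3)p + 2(1−p) = −5p + 2; against Y: 4p + (-5)(1−p) = 9p − 5.
Setting these equal: −5p + 2 = 9p − 5 ⇒ −14p = -7 ⇒ p = 1/2, and the value is (-5)·(1/2) + 2 = -1/2.
For General C: with q = P(X), equating a1's and a3's payoffs gives −7q + 4 = 7q − 5 ⇒ q = 9/14.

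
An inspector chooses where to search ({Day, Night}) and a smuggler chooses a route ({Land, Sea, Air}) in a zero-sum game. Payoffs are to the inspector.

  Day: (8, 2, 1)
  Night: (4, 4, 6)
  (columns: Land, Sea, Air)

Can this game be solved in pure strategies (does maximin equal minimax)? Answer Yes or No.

Row minima: Day → 1, Night → 4; maximin = 4.
Column maxima: Land → 8, Sea → 4, Air → 6; minimax = 4.
maximin = minimax = 4, so a saddle point exists.

Yes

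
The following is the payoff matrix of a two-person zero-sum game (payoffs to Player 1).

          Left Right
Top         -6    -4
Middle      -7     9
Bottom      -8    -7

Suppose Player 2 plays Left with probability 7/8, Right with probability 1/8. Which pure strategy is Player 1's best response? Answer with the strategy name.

Expected payoff of Top: (7/8)·(-6) + (1/8)·(-4) = -23/4.
Expected payoff of Middle: (7/8)·(-7) + (1/8)·9 = -5.
Expected payoff of Bottom: (7/8)·(-8) + (1/8)·(-7) = -63/8.
The largest is -5, so Player 1's best response is Middle.

Middle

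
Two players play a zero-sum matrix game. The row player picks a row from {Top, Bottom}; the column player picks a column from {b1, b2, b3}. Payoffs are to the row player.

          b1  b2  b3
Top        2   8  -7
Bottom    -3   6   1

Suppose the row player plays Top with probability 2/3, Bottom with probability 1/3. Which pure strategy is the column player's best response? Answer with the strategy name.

If the column player plays b1, the row player's expected payoff is (2/3)·2 + (1/3)·(-3) = 1/3.
If the column player plays b2, the row player's expected payoff is (2/3)·8 + (1/3)·6 = 22/3.
If the column player plays b3, the row player's expected payoff is (2/3)·(-7) + (1/3)·1 = -13/3.
The column player minimizes the row player's payoff; the smallest is -13/3, so the best response is b3.

b3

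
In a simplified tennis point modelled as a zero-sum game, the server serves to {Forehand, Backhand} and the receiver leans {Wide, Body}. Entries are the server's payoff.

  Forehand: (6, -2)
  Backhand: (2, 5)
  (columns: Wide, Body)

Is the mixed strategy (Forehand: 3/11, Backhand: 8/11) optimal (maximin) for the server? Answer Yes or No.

Against Wide this mix gives (3/11)·6 + (8/11)·2 = 34/11.
Against Body this mix gives (3/11)·(-2) + (8/11)·5 = 34/11.
All of the receiver's active replies (Wide, Body) yield 34/11, and no column does worse for the server. The mix makes the receiver indifferent and guarantees 34/11, so it is optimal.

Yes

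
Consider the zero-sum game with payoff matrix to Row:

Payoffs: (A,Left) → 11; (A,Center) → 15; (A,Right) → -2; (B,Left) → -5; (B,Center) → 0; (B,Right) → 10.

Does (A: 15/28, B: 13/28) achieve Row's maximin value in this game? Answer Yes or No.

Yes

Against Left this mix gives (15/28)·11 + (13/28)·(-5) = 25/7.
Against Center this mix gives (15/28)·15 + (13/28)·0 = 225/28.
Against Right this mix gives (15/28)·(-2) + (13/28)·10 = 25/7.
All of Column's active replies (Left, Right) yield 25/7, and no column does worse for Row. The mix makes Column indifferent and guarantees 25/7, so it is optimal.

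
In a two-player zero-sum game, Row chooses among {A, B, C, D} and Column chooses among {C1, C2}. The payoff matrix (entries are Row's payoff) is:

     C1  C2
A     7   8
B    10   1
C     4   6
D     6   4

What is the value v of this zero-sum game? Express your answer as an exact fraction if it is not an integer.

Row minima: A → 7, B → 1, C → 4, D → 4; maximin = 7.
Column maxima: C1 → 10, C2 → 8; minimax = 8.
7 ≠ 8, so there is no saddle point; optimal play is mixed.
C is strictly dominated by A, so Row never plays it.
D is strictly dominated by A, so Row never plays it.
On the remaining 2×2 (A, B vs C1, C2):
Let Row play A with probability p. Expected payoff against C1: 7p + 10(1−p) = −3p + 10; against C2: 8p + 1(1−p) = 7p + 1.
Setting these equal: −3p + 10 = 7p + 1 ⇒ −10p = -9 ⇒ p = 9/10, and the value is (-3)·(9/10) + 10 = 73/10.
For Column: with q = P(C1), equating A's and B's payoffs gives −q + 8 = 9q + 1 ⇒ q = 7/10.

73/10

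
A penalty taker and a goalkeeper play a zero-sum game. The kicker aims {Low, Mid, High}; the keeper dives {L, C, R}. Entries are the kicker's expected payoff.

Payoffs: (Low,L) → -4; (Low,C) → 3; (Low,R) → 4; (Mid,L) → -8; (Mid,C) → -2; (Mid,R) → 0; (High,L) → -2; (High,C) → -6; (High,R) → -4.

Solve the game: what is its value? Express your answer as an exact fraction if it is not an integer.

Row minima: Low → -4, Mid → -8, High → -6; maximin = -4.
Column maxima: L → -2, C → 3, R → 4; minimax = -2.
-4 ≠ -2, so there is no saddle point; optimal play is mixed.
Mid is strictly dominated by Low, so the kicker never plays it.
R is strictly dominated by C (it gives the kicker strictly more in every row), so the keeper never plays it.
On the remaining 2×2 (Low, High vs L, C):
Let the kicker play Low with probability p. Expected payoff against L: (-4)p + (-2)(1−p) = −2p − 2; against C: 3p + (-6)(1−p) = 9p − 6.
Setting these equal: −2p − 2 = 9p − 6 ⇒ −11p = -4 ⇒ p = 4/11, and the value is (-2)·(4/11) − 2 = -30/11.
For the keeper: with q = P(L), equating Low's and High's payoffs gives −7q + 3 = 4q − 6 ⇒ q = 9/11.

-30/11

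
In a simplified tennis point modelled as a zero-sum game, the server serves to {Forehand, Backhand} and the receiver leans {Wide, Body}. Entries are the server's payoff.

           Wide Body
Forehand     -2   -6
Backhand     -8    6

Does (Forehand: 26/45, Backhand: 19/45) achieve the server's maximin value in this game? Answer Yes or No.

Against Wide this mix gives (26/45)·(-2) + (19/45)·(-8) = -68/15.
Against Body this mix gives (26/45)·(-6) + (19/45)·6 = -14/15.
The receiver will play Wide, holding the server to -68/15. Shifting weight toward the row that does better against Wide would raise this floor (the equalizing mix achieves -10/3 against both Wide and Body), so the proposed strategy is not optimal.

No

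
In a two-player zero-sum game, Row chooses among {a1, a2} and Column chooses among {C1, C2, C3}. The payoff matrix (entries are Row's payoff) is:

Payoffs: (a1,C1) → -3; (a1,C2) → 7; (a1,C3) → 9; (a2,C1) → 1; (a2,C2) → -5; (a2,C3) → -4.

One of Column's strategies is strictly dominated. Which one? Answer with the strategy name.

C2 holds Row's payoff strictly below C3 in every row: 7 < 9, -5 < -4.
So C3 is strictly dominated for Column.

C3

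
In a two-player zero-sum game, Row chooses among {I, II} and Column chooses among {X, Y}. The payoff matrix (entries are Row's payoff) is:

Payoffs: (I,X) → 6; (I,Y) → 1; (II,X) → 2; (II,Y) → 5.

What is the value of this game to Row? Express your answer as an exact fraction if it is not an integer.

Row minima: I → 1, II → 2; maximin = 2.
Column maxima: X → 6, Y → 5; minimax = 5.
2 ≠ 5, so there is no saddle point; optimal play is mixed.
Let Row play I with probability p. Expected payoff against X: 6p + 2(1−p) = 4p + 2; against Y: 1p + 5(1−p) = −4p + 5.
Setting these equal: 4p + 2 = −4p + 5 ⇒ 8p = 3 ⇒ p = 3/8, and the value is (4)·(3/8) + 2 = 7/2.
For Column: with q = P(X), equating I's and II's payoffs gives 5q + 1 = −3q + 5 ⇒ q = 1/2.

7/2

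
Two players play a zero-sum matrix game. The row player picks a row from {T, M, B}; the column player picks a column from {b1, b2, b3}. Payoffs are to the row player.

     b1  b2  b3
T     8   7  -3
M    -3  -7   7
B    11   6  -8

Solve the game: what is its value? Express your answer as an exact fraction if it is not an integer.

Row minima: T → -3, M → -7, B → -8; maximin = -3.
Column maxima: b1 → 11, b2 → 7, b3 → 7; minimax = 7.
-3 ≠ 7, so there is no saddle point; optimal play is mixed.
b1 is strictly dominated by b2 (it gives the row player strictly more in every row), so the column player never plays it.
With b1 eliminated, B is strictly dominated by T (T gives the row player strictly more in every remaining column), so the row player never plays it.
On the remaining 2×2 (T, M vs b2, b3):
Let the row player play T with probability p. Expected payoff against b2: 7p + (-7)(1−p) = 14p − 7; against b3: (-3)p + 7(1−p) = −10p + 7.
Setting these equal: 14p − 7 = −10p + 7 ⇒ 24p = 14 ⇒ p = 7/12, and the value is (14)·(7/12) − 7 = 7/6.
For the column player: with q = P(b2), equating T's and M's payoffs gives 10q − 3 = −14q + 7 ⇒ q = 5/12.

7/6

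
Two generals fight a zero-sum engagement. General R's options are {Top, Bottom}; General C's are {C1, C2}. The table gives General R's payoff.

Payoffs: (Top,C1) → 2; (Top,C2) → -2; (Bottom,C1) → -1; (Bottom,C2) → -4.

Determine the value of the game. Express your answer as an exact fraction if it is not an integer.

-2

Row minima: Top → -2, Bottom → -4; maximin = -2.
Column maxima: C1 → 2, C2 → -2; minimax = -2.
Since maximin = minimax = -2, there is a saddle point and the value is -2.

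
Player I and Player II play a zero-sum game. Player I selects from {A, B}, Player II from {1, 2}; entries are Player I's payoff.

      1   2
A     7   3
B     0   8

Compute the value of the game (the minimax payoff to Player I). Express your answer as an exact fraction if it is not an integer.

14/3

Row minima: A → 3, B → 0; maximin = 3.
Column maxima: 1 → 7, 2 → 8; minimax = 7.
3 ≠ 7, so there is no saddle point; optimal play is mixed.
Let Player I play A with probability p. Expected payoff against 1: 7p + 0(1−p) = 7p; against 2: 3p + 8(1−p) = −5p + 8.
Setting these equal: 7p = −5p + 8 ⇒ 12p = 8 ⇒ p = 2/3, and the value is (7)·(2/3) = 14/3.
For Player II: with q = P(1), equating A's and B's payoffs gives 4q + 3 = −8q + 8 ⇒ q = 5/12.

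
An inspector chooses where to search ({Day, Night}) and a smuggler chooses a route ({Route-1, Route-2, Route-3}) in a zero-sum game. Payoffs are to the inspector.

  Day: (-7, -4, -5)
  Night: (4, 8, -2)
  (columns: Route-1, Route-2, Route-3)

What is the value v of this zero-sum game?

Row minima: Day → -7, Night → -2; maximin = -2.
Column maxima: Route-1 → 4, Route-2 → 8, Route-3 → -2; minimax = -2.
Since maximin = minimax = -2, there is a saddle point and the value is -2.

-2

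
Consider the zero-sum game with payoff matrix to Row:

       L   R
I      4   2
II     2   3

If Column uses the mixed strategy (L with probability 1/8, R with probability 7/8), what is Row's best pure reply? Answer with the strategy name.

II

Expected payoff of I: (1/8)·4 + (7/8)·2 = 9/4.
Expected payoff of II: (1/8)·2 + (7/8)·3 = 23/8.
The largest is 23/8, so Row's best response is II.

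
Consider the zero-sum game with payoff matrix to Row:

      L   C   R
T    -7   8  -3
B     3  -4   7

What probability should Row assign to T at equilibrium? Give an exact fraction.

Row minima: T → -7, B → -4; maximin = -4.
Column maxima: L → 3, C → 8, R → 7; minimax = 3.
-4 ≠ 3, so there is no saddle point; optimal play is mixed.
R is strictly dominated by L (it gives Row strictly more in every row), so Column never plays it.
On the remaining 2×2 (T, B vs L, C):
Let Row play T with probability p. Expected payoff against L: (-7)p + 3(1−p) = −10p + 3; against C: 8p + (-4)(1−p) = 12p − 4.
Setting these equal: −10p + 3 = 12p − 4 ⇒ −22p = -7 ⇒ p = 7/22, and the value is (-10)·(7/22) + 3 = -2/11.
For Column: with q = P(L), equating T's and B's payoffs gives −15q + 8 = 7q − 4 ⇒ q = 6/11.

7/22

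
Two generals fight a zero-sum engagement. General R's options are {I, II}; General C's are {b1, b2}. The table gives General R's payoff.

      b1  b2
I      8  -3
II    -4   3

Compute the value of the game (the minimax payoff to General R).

Row minima: I → -3, II → -4; maximin = -3.
Column maxima: b1 → 8, b2 → 3; minimax = 3.
-3 ≠ 3, so there is no saddle point; optimal play is mixed.
Let General R play I with probability p. Expected payoff against b1: 8p + (-4)(1−p) = 12p − 4; against b2: (-3)p + 3(1−p) = −6p + 3.
Setting these equal: 12p − 4 = −6p + 3 ⇒ 18p = 7 ⇒ p = 7/18, and the value is (12)·(7/18) − 4 = 2/3.
For General C: with q = P(b1), equating I's and II's payoffs gives 11q − 3 = −7q + 3 ⇒ q = 1/3.

2/3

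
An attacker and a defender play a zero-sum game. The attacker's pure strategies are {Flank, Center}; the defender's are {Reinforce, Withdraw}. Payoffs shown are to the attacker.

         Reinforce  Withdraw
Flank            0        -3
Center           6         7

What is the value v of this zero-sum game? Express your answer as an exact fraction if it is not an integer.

6

Row minima: Flank → -3, Center → 6; maximin = 6.
Column maxima: Reinforce → 6, Withdraw → 7; minimax = 6.
Since maximin = minimax = 6, there is a saddle point and the value is 6.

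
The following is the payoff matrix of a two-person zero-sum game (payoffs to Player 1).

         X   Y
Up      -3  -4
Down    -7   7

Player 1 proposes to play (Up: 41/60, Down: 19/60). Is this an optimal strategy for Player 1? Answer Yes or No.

Against X this mix gives (41/60)·(-3) + (19/60)·(-7) = -64/15.
Against Y this mix gives (41/60)·(-4) + (19/60)·7 = -31/60.
Player 2 will play X, holding Player 1 to -64/15. Shifting weight toward the row that does better against X would raise this floor (the equalizing mix achieves -49/15 against both X and Y), so the proposed strategy is not optimal.

No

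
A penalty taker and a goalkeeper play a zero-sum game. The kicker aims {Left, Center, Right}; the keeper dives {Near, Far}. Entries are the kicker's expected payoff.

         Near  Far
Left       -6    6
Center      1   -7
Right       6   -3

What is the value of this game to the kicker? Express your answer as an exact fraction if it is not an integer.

6/7

Row minima: Left → -6, Center → -7, Right → -3; maximin = -3.
Column maxima: Near → 6, Far → 6; minimax = 6.
-3 ≠ 6, so there is no saddle point; optimal play is mixed.
Center is strictly dominated by Right, so the kicker never plays it.
On the remaining 2×2 (Left, Right vs Near, Far):
Let the kicker play Left with probability p. Expected payoff against Near: (-6)p + 6(1−p) = −12p + 6; against Far: 6p + (-3)(1−p) = 9p − 3.
Setting these equal: −12p + 6 = 9p − 3 ⇒ −21p = -9 ⇒ p = 3/7, and the value is (-12)·(3/7) + 6 = 6/7.
For the keeper: with q = P(Near), equating Left's and Right's payoffs gives −12q + 6 = 9q − 3 ⇒ q = 3/7.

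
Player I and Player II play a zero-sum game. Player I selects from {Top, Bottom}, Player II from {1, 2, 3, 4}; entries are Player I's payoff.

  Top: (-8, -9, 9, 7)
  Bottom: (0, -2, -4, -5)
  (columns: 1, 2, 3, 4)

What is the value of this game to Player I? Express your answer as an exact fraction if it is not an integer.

-59/19

Row minima: Top → -9, Bottom → -5; maximin = -5.
Column maxima: 1 → 0, 2 → -2, 3 → 9, 4 → 7; minimax = -2.
-5 ≠ -2, so there is no saddle point; optimal play is mixed.
1 is strictly dominated by 2 (it gives Player I strictly more in every row), so Player II never plays it.
3 is strictly dominated by 4 (it gives Player I strictly more in every row), so Player II never plays it.
On the remaining 2×2 (Top, Bottom vs 2, 4):
Let Player I play Top with probability p. Expected payoff against 2: (-9)p + (-2)(1−p) = −7p − 2; against 4: 7p + (-5)(1−p) = 12p − 5.
Setting these equal: −7p − 2 = 12p − 5 ⇒ −19p = -3 ⇒ p = 3/19, and the value is (-7)·(3/19) − 2 = -59/19.
For Player II: with q = P(2), equating Top's and Bottom's payoffs gives −16q + 7 = 3q − 5 ⇒ q = 12/19.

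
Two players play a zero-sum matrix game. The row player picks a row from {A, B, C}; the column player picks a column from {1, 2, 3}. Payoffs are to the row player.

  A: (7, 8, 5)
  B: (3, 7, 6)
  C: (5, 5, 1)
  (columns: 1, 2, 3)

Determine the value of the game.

Row minima: A → 5, B → 3, C → 1; maximin = 5.
Column maxima: 1 → 7, 2 → 8, 3 → 6; minimax = 6.
5 ≠ 6, so there is no saddle point; optimal play is mixed.
C is strictly dominated by A, so the row player never plays it.
With C eliminated, 2 is strictly dominated by 1 (it gives the row player strictly more in every remaining row), so the column player never plays it.
On the remaining 2×2 (A, B vs 1, 3):
Let the row player play A with probability p. Expected payoff against 1: 7p + 3(1−p) = 4p + 3; against 3: 5p + 6(1−p) = −p + 6.
Setting these equal: 4p + 3 = −p + 6 ⇒ 5p = 3 ⇒ p = 3/5, and the value is (4)·(3/5) + 3 = 27/5.
For the column player: with q = P(1), equating A's and B's payoffs gives 2q + 5 = −3q + 6 ⇒ q = 1/5.

27/5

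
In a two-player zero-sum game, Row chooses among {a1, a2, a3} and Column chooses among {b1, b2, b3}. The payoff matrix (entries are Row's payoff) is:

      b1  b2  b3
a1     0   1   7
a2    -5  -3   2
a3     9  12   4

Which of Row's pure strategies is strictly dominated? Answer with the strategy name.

a2

a1 gives a strictly higher payoff than a2 against every column: 0 > -5, 1 > -3, 7 > 2.
So a2 is strictly dominated and Row never plays it.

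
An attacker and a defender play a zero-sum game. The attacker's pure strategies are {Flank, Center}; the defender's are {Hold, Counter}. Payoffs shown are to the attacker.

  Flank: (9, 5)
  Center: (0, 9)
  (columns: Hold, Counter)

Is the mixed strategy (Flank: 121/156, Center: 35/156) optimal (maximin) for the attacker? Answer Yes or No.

Against Hold this mix gives (121/156)·9 + (35/156)·0 = 363/52.
Against Counter this mix gives (121/156)·5 + (35/156)·9 = 230/39.
The defender will play Counter, holding the attacker to 230/39. Shifting weight toward the row that does better against Counter would raise this floor (the equalizing mix achieves 81/13 against both Counter and Hold), so the proposed strategy is not optimal.

No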